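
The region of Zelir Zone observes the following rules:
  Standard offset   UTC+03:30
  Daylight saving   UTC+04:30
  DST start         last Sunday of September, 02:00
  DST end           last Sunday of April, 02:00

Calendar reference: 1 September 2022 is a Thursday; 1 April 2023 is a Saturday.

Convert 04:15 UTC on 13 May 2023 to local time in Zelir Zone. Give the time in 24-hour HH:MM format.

07:45

1 September 2022 is a Thursday, so Sundays fall on 4, 11, 18, 25; the last is September 25.
1 April 2023 is a Saturday, so Sundays fall on 2, 9, 16, 23, 30; the last is April 30.
At the standard offset (UTC+03:30), 04:15 UTC + 3h30m = 07:45 Zelir Zone standard time.
The standard-time date in Zelir Zone, 13 May 2023, is outside the daylight-saving period (25 September 2022 – 30 April 2023), so Zelir Zone is on standard time, UTC+03:30.
04:15 UTC + 3h30m = 07:45 local.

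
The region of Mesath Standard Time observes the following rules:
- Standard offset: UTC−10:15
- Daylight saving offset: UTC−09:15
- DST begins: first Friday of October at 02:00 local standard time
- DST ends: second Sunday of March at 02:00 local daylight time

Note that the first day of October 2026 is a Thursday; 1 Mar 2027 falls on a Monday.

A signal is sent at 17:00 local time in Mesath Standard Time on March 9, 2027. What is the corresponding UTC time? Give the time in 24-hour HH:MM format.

1 October 2026 is a Thursday, so the first Friday is October 2.
1 March 2027 is a Monday, so the first Sunday is March 7 and the second is March 14.
March 9, 2027 lies within the daylight-saving period (2 October 2026 – 14 March 2027), so Mesath Standard Time is on daylight time, UTC−09:15.
17:00 local + 9h15m = 02:15 UTC (rolling into the next day, 10 March 2027).

02:15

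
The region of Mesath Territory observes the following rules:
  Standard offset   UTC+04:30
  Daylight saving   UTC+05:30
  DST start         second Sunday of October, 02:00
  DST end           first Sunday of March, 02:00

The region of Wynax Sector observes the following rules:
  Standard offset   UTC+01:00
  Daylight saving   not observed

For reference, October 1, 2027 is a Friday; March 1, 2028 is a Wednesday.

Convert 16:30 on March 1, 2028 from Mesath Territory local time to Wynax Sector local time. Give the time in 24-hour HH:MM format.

12:00

1 October 2027 is a Friday, so the first Sunday is October 3 and the second is October 10.
1 March 2028 is a Wednesday, so the first Sunday is March 5.
March 1, 2028 lies within the daylight-saving period (10 October 2027 – 5 March 2028), so Mesath Territory is on daylight time, UTC+05:30.
16:30 Mesath Territory − 5h30m = 11:00 UTC.
Wynax Sector stays on UTC+01:00 all year.
11:00 UTC + 1h = 12:00 Wynax Sector.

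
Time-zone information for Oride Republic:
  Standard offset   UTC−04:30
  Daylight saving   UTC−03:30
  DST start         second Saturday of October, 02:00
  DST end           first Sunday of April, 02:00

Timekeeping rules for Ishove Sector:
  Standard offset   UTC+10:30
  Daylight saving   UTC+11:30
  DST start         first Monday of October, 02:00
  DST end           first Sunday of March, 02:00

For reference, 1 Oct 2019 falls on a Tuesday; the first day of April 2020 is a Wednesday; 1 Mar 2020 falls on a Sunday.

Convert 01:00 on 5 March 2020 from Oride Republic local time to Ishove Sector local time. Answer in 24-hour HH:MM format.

15:00

1 October 2019 is a Tuesday, so the first Saturday is October 5 and the second is October 12.
1 April 2020 is a Wednesday, so the first Sunday is April 5.
5 March 2020 falls between 12 October 2019 and 5 April 2020, so daylight saving is in effect and Oride Republic is at UTC−03:30.
01:00 Oride Republic + 3h30m = 04:30 UTC.
1 October 2019 is a Tuesday, so the first Monday is October 7.
1 March 2020 is a Sunday, so the first Sunday is March 1.
At the standard offset (UTC+10:30), 04:30 UTC + 10h30m = 15:00 Ishove Sector standard time.
Daylight saving runs 7 October 2019 – 1 March 2020; the standard-time date in Ishove Sector, 5 March 2020, is outside that window, so Ishove Sector is on standard time at UTC+10:30.
04:30 UTC + 10h30m = 15:00 Ishove Sector.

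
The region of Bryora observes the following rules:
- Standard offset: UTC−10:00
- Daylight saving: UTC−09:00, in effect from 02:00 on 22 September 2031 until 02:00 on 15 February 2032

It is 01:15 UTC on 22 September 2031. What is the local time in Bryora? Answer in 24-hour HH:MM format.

At the standard offset (UTC−10:00), 01:15 UTC − 10h = 15:15 Bryora standard time (rolling into the previous day, 21 September 2031).
Daylight saving runs 22 September 2031 – 15 February 2032; the standard-time date in Bryora, 21 September 2031, is outside that window, so Bryora is on standard time at UTC−10:00.
01:15 UTC − 10h = 15:15 local (rolling into the previous day, 21 September 2031).

15:15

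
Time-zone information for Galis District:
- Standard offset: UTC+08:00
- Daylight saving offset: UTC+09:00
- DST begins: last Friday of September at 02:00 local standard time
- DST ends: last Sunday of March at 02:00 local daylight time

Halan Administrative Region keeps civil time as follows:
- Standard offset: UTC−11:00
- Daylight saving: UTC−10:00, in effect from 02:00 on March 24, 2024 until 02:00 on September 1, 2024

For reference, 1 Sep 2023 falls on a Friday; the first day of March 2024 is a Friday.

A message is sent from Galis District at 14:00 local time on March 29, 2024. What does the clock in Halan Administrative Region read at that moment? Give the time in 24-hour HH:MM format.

1 September 2023 is a Friday, so Fridays fall on 1, 8, 15, 22, 29; the last is September 29.
1 March 2024 is a Friday, so Sundays fall on 3, 10, 17, 24, 31; the last is March 31.
Daylight saving runs 29 September 2023 – 31 March 2024; March 29, 2024 is inside that window, so Galis District is at UTC+09:00.
14:00 Galis District − 9h = 05:00 UTC.
At the standard offset (UTC−11:00), 05:00 UTC − 11h = 18:00 Halan Administrative Region standard time (rolling into the previous day, 28 March 2024).
Daylight saving runs 24 March – 1 September; the standard-time date in Halan Administrative Region, March 28, 2024, is inside that window, so Halan Administrative Region is at UTC−10:00.
05:00 UTC − 10h = 19:00 Halan Administrative Region (rolling into the previous day, 28 March 2024).

19:00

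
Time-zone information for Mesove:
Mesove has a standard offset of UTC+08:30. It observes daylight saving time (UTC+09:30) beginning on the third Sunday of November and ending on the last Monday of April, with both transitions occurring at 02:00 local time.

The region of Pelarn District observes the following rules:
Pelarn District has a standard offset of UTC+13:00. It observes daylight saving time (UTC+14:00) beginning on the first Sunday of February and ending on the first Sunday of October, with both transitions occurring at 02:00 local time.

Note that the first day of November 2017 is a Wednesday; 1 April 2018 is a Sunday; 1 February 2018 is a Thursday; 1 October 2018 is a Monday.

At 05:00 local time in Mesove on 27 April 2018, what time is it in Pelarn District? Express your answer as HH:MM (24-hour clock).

1 November 2017 is a Wednesday, so the first Sunday is November 5 and the third is November 19.
1 April 2018 is a Sunday, so Mondays fall on 2, 9, 16, 23, 30; the last is April 30.
27 April 2018 falls between 19 November 2017 and 30 April 2018, so daylight saving is in effect and Mesove is at UTC+09:30.
05:00 Mesove − 9h30m = 19:30 UTC (rolling into the previous day, 26 April 2018).
1 February 2018 is a Thursday, so the first Sunday is February 4.
1 October 2018 is a Monday, so the first Sunday is October 7.
At the standard offset (UTC+13:00), 19:30 UTC + 13h = 08:30 Pelarn District standard time (rolling into the next day, 27 April 2018).
The standard-time date in Pelarn District, 27 April 2018, lies within the daylight-saving period (4 February – 7 October), so Pelarn District is on daylight time, UTC+14:00.
19:30 UTC + 14h = 09:30 Pelarn District (rolling into the next day, 27 April 2018).

09:30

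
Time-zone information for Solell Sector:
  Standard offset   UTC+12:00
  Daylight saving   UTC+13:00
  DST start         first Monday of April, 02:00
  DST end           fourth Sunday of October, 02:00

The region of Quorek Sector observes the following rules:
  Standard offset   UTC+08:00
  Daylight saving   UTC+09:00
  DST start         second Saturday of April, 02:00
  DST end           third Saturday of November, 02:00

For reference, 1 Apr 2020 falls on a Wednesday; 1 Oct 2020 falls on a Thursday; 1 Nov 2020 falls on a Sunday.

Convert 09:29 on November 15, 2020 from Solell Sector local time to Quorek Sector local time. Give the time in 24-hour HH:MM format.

06:29

1 April 2020 is a Wednesday, so the first Monday is April 6.
1 October 2020 is a Thursday, so the first Sunday is October 4 and the fourth is October 25.
November 15, 2020 does not fall between 6 April and 25 October, so daylight saving is not in effect and Solell Sector is at UTC+12:00.
09:29 Solell Sector − 12h = 21:29 UTC (rolling into the previous day, 14 November 2020).
1 April 2020 is a Wednesday, so the first Saturday is April 4 and the second is April 11.
1 November 2020 is a Sunday, so the first Saturday is November 7 and the third is November 21.
At the standard offset (UTC+08:00), 21:29 UTC + 8h = 05:29 Quorek Sector standard time (rolling into the next day, 15 November 2020).
Daylight saving runs 11 April – 21 November; the standard-time date in Quorek Sector, November 15, 2020, is inside that window, so Quorek Sector is at UTC+09:00.
21:29 UTC + 9h = 06:29 Quorek Sector (rolling into the next day, 15 November 2020).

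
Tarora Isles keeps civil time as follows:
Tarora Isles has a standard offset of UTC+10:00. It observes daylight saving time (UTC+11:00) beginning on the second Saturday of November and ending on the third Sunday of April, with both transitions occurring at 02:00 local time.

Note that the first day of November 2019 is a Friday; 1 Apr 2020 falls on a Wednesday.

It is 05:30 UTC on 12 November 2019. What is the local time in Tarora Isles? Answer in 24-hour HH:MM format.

16:30

1 November 2019 is a Friday, so the first Saturday is November 2 and the second is November 9.
1 April 2020 is a Wednesday, so the first Sunday is April 5 and the third is April 19.
At the standard offset (UTC+10:00), 05:30 UTC + 10h = 15:30 Tarora Isles standard time.
Daylight saving runs 9 November 2019 – 19 April 2020; the standard-time date in Tarora Isles, 12 November 2019, is inside that window, so Tarora Isles is at UTC+11:00.
05:30 UTC + 11h = 16:30 local.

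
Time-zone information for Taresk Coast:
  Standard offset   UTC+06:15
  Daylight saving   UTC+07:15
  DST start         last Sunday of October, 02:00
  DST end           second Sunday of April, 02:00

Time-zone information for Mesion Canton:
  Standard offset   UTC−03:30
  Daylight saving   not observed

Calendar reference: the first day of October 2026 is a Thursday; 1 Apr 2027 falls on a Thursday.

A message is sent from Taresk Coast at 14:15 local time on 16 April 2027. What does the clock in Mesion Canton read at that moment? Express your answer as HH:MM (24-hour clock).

1 October 2026 is a Thursday, so Sundays fall on 4, 11, 18, 25; the last is October 25.
1 April 2027 is a Thursday, so the first Sunday is April 4 and the second is April 11.
16 April 2027 does not fall between 25 October 2026 and 11 April 2027, so daylight saving is not in effect and Taresk Coast is at UTC+06:15.
14:15 Taresk Coast − 6h15m = 08:00 UTC.
Mesion Canton stays on UTC−03:30 all year.
08:00 UTC − 3h30m = 04:30 Mesion Canton.

04:30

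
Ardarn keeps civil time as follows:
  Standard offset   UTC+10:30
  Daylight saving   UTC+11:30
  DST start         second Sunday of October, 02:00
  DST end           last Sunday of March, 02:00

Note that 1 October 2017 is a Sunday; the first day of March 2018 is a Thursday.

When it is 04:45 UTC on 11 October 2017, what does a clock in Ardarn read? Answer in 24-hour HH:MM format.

16:15

1 October 2017 is a Sunday, so the first Sunday is October 1 and the second is October 8.
1 March 2018 is a Thursday, so Sundays fall on 4, 11, 18, 25; the last is March 25.
At the standard offset (UTC+10:30), 04:45 UTC + 10h30m = 15:15 Ardarn standard time.
The standard-time date in Ardarn, 11 October 2017, lies within the daylight-saving period (8 October 2017 – 25 March 2018), so Ardarn is on daylight time, UTC+11:30.
04:45 UTC + 11h30m = 16:15 local.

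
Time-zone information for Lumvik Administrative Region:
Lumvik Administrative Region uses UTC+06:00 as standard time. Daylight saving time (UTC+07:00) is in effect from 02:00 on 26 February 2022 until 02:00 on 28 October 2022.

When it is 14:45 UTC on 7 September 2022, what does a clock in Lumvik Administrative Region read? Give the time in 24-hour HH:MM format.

21:45

At the standard offset (UTC+06:00), 14:45 UTC + 6h = 20:45 Lumvik Administrative Region standard time.
The standard-time date in Lumvik Administrative Region, 7 September 2022, falls between 26 February and 28 October, so daylight saving is in effect and Lumvik Administrative Region is at UTC+07:00.
14:45 UTC + 7h = 21:45 local.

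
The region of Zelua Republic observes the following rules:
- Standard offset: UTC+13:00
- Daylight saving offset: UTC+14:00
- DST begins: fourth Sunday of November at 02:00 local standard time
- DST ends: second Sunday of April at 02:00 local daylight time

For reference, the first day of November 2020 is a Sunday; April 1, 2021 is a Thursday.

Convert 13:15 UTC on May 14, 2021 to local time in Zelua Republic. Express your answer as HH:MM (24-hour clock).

02:15

1 November 2020 is a Sunday, so the first Sunday is November 1 and the fourth is November 22.
1 April 2021 is a Thursday, so the first Sunday is April 4 and the second is April 11.
At the standard offset (UTC+13:00), 13:15 UTC + 13h = 02:15 Zelua Republic standard time (rolling into the next day, 15 May 2021).
Daylight saving runs 22 November 2020 – 11 April 2021; the standard-time date in Zelua Republic, May 15, 2021, is outside that window, so Zelua Republic is on standard time at UTC+13:00.
13:15 UTC + 13h = 02:15 local (rolling into the next day, 15 May 2021).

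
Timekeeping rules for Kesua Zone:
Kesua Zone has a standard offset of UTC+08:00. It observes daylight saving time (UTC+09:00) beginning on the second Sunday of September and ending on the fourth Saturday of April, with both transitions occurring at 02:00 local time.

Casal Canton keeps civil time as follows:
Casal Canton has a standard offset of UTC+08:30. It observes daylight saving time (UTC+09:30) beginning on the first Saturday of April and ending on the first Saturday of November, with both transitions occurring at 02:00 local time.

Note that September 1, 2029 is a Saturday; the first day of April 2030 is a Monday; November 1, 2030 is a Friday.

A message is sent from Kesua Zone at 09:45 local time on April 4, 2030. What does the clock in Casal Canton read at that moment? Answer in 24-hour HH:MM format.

1 September 2029 is a Saturday, so the first Sunday is September 2 and the second is September 9.
1 April 2030 is a Monday, so the first Saturday is April 6 and the fourth is April 27.
April 4, 2030 lies within the daylight-saving period (9 September 2029 – 27 April 2030), so Kesua Zone is on daylight time, UTC+09:00.
09:45 Kesua Zone − 9h = 00:45 UTC.
1 April 2030 is a Monday, so the first Saturday is April 6.
1 November 2030 is a Friday, so the first Saturday is November 2.
At the standard offset (UTC+08:30), 00:45 UTC + 8h30m = 09:15 Casal Canton standard time.
The standard-time date in Casal Canton, April 4, 2030, is outside the daylight-saving period (6 April – 2 November), so Casal Canton is on standard time, UTC+08:30.
00:45 UTC + 8h30m = 09:15 Casal Canton.

09:15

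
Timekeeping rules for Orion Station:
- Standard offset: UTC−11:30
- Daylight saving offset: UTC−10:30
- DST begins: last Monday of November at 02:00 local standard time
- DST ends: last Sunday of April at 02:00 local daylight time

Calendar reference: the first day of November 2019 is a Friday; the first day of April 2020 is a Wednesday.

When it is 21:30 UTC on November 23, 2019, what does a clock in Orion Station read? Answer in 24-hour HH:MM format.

1 November 2019 is a Friday, so Mondays fall on 4, 11, 18, 25; the last is November 25.
1 April 2020 is a Wednesday, so Sundays fall on 5, 12, 19, 26; the last is April 26.
At the standard offset (UTC−11:30), 21:30 UTC − 11h30m = 10:00 Orion Station standard time.
The standard-time date in Orion Station, November 23, 2019, is outside the daylight-saving period (25 November 2019 – 26 April 2020), so Orion Station is on standard time, UTC−11:30.
21:30 UTC − 11h30m = 10:00 local.

10:00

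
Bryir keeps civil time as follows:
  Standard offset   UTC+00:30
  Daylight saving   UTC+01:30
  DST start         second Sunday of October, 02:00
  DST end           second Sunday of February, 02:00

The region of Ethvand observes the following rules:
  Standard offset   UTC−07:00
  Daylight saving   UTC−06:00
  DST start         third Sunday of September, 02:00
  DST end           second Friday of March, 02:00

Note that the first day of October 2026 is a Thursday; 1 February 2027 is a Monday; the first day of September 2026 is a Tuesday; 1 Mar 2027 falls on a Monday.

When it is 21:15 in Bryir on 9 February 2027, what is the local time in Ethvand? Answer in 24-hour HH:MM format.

13:45

1 October 2026 is a Thursday, so the first Sunday is October 4 and the second is October 11.
1 February 2027 is a Monday, so the first Sunday is February 7 and the second is February 14.
9 February 2027 lies within the daylight-saving period (11 October 2026 – 14 February 2027), so Bryir is on daylight time, UTC+01:30.
21:15 Bryir − 1h30m = 19:45 UTC.
1 September 2026 is a Tuesday, so the first Sunday is September 6 and the third is September 20.
1 March 2027 is a Monday, so the first Friday is March 5 and the second is March 12.
At the standard offset (UTC−07:00), 19:45 UTC − 7h = 12:45 Ethvand standard time.
Daylight saving runs 20 September 2026 – 12 March 2027; the standard-time date in Ethvand, 9 February 2027, is inside that window, so Ethvand is at UTC−06:00.
19:45 UTC − 6h = 13:45 Ethvand.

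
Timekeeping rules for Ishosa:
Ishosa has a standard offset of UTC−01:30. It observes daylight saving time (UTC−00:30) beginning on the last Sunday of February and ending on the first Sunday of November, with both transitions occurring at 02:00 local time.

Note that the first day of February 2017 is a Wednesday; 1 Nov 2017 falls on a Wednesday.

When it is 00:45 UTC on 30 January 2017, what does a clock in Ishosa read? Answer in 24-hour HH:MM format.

23:15

1 February 2017 is a Wednesday, so Sundays fall on 5, 12, 19, 26; the last is February 26.
1 November 2017 is a Wednesday, so the first Sunday is November 5.
At the standard offset (UTC−01:30), 00:45 UTC − 1h30m = 23:15 Ishosa standard time (rolling into the previous day, 29 January 2017).
Daylight saving runs 26 February – 5 November; the standard-time date in Ishosa, 29 January 2017, is outside that window, so Ishosa is on standard time at UTC−01:30.
00:45 UTC − 1h30m = 23:15 local (rolling into the previous day, 29 January 2017).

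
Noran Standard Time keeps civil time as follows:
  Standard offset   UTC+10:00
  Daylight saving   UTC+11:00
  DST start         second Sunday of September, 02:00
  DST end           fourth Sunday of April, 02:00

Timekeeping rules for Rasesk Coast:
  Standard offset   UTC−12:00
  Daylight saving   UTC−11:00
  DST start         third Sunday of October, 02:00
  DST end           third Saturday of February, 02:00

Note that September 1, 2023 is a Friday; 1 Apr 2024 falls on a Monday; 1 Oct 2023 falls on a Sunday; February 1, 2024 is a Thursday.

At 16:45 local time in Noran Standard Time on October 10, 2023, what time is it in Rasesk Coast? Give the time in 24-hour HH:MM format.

1 September 2023 is a Friday, so the first Sunday is September 3 and the second is September 10.
1 April 2024 is a Monday, so the first Sunday is April 7 and the fourth is April 28.
October 10, 2023 lies within the daylight-saving period (10 September 2023 – 28 April 2024), so Noran Standard Time is on daylight time, UTC+11:00.
16:45 Noran Standard Time − 11h = 05:45 UTC.
1 October 2023 is a Sunday, so the first Sunday is October 1 and the third is October 15.
1 February 2024 is a Thursday, so the first Saturday is February 3 and the third is February 17.
At the standard offset (UTC−12:00), 05:45 UTC − 12h = 17:45 Rasesk Coast standard time (rolling into the previous day, 9 October 2023).
The standard-time date in Rasesk Coast, October 9, 2023, is outside the daylight-saving period (15 October 2023 – 17 February 2024), so Rasesk Coast is on standard time, UTC−12:00.
05:45 UTC − 12h = 17:45 Rasesk Coast (rolling into the previous day, 9 October 2023).

17:45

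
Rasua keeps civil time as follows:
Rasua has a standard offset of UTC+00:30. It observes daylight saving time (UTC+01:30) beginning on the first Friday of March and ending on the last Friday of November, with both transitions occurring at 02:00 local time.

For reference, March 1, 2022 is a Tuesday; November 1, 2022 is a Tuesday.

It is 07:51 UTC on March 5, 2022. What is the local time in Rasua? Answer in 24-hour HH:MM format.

1 March 2022 is a Tuesday, so the first Friday is March 4.
1 November 2022 is a Tuesday, so Fridays fall on 4, 11, 18, 25; the last is November 25.
At the standard offset (UTC+00:30), 07:51 UTC + 0h30m = 08:21 Rasua standard time.
The standard-time date in Rasua, March 5, 2022, lies within the daylight-saving period (4 March – 25 November), so Rasua is on daylight time, UTC+01:30.
07:51 UTC + 1h30m = 09:21 local.

09:21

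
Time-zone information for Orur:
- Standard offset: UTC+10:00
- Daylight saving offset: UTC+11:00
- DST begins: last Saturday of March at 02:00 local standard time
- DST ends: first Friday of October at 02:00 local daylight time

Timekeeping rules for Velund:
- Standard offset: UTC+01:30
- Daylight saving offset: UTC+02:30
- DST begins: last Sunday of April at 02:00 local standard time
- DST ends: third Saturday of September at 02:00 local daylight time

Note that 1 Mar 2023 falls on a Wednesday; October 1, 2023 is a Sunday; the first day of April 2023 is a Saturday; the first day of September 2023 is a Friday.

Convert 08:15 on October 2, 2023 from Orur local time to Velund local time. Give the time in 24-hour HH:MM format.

1 March 2023 is a Wednesday, so Saturdays fall on 4, 11, 18, 25; the last is March 25.
1 October 2023 is a Sunday, so the first Friday is October 6.
October 2, 2023 falls between 25 March and 6 October, so daylight saving is in effect and Orur is at UTC+11:00.
08:15 Orur − 11h = 21:15 UTC (rolling into the previous day, 1 October 2023).
1 April 2023 is a Saturday, so Sundays fall on 2, 9, 16, 23, 30; the last is April 30.
1 September 2023 is a Friday, so the first Saturday is September 2 and the third is September 16.
At the standard offset (UTC+01:30), 21:15 UTC + 1h30m = 22:45 Velund standard time.
Daylight saving runs 30 April – 16 September; the standard-time date in Velund, October 1, 2023, is outside that window, so Velund is on standard time at UTC+01:30.
21:15 UTC + 1h30m = 22:45 Velund.

22:45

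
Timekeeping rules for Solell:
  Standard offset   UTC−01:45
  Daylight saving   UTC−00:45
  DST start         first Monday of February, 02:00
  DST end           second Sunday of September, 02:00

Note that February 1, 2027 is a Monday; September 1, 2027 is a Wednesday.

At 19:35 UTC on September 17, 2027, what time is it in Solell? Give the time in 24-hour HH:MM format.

1 February 2027 is a Monday, so the first Monday is February 1.
1 September 2027 is a Wednesday, so the first Sunday is September 5 and the second is September 12.
At the standard offset (UTC−01:45), 19:35 UTC − 1h45m = 17:50 Solell standard time.
Daylight saving runs 1 February – 12 September; the standard-time date in Solell, September 17, 2027, is outside that window, so Solell is on standard time at UTC−01:45.
19:35 UTC − 1h45m = 17:50 local.

17:50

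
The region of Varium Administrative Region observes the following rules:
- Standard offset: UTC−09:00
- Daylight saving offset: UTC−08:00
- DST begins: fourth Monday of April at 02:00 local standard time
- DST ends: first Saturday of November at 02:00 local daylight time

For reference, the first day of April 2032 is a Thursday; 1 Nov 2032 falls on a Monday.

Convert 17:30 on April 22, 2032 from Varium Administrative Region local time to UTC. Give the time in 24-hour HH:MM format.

1 April 2032 is a Thursday, so the first Monday is April 5 and the fourth is April 26.
1 November 2032 is a Monday, so the first Saturday is November 6.
April 22, 2032 is outside the daylight-saving period (26 April – 6 November), so Varium Administrative Region is on standard time, UTC−09:00.
17:30 local + 9h = 02:30 UTC (rolling into the next day, 23 April 2032).

02:30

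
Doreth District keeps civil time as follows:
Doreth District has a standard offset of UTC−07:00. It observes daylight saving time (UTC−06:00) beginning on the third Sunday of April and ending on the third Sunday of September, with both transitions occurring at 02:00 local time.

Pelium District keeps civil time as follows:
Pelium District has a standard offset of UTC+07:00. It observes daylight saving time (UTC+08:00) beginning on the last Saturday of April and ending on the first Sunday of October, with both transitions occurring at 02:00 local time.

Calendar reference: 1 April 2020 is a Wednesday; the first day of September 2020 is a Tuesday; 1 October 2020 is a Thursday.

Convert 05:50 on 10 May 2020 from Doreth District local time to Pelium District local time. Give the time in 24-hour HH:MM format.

1 April 2020 is a Wednesday, so the first Sunday is April 5 and the third is April 19.
1 September 2020 is a Tuesday, so the first Sunday is September 6 and the third is September 20.
10 May 2020 falls between 19 April and 20 September, so daylight saving is in effect and Doreth District is at UTC−06:00.
05:50 Doreth District + 6h = 11:50 UTC.
1 April 2020 is a Wednesday, so Saturdays fall on 4, 11, 18, 25; the last is April 25.
1 October 2020 is a Thursday, so the first Sunday is October 4.
At the standard offset (UTC+07:00), 11:50 UTC + 7h = 18:50 Pelium District standard time.
The standard-time date in Pelium District, 10 May 2020, lies within the daylight-saving period (25 April – 4 October), so Pelium District is on daylight time, UTC+08:00.
11:50 UTC + 8h = 19:50 Pelium District.

19:50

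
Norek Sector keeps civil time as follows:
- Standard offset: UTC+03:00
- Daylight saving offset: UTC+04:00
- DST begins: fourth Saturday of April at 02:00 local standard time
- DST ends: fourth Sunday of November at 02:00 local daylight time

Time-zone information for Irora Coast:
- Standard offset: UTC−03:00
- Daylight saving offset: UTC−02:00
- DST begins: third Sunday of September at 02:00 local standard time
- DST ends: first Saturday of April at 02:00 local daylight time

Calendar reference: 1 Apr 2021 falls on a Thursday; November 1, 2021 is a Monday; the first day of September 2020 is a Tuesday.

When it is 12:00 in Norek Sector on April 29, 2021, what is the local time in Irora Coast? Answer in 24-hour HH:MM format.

05:00

1 April 2021 is a Thursday, so the first Saturday is April 3 and the fourth is April 24.
1 November 2021 is a Monday, so the first Sunday is November 7 and the fourth is November 28.
April 29, 2021 lies within the daylight-saving period (24 April – 28 November), so Norek Sector is on daylight time, UTC+04:00.
12:00 Norek Sector − 4h = 08:00 UTC.
1 September 2020 is a Tuesday, so the first Sunday is September 6 and the third is September 20.
1 April 2021 is a Thursday, so the first Saturday is April 3.
At the standard offset (UTC−03:00), 08:00 UTC − 3h = 05:00 Irora Coast standard time.
Daylight saving runs 20 September 2020 – 3 April 2021; the standard-time date in Irora Coast, April 29, 2021, is outside that window, so Irora Coast is on standard time at UTC−03:00.
08:00 UTC − 3h = 05:00 Irora Coast.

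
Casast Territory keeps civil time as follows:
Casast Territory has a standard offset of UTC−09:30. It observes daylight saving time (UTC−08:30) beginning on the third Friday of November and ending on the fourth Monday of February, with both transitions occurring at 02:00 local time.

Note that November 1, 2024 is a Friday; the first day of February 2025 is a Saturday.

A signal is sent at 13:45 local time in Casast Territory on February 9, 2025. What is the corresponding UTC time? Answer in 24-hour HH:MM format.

22:15

1 November 2024 is a Friday, so the first Friday is November 1 and the third is November 15.
1 February 2025 is a Saturday, so the first Monday is February 3 and the fourth is February 24.
February 9, 2025 lies within the daylight-saving period (15 November 2024 – 24 February 2025), so Casast Territory is on daylight time, UTC−08:30.
13:45 local + 8h30m = 22:15 UTC.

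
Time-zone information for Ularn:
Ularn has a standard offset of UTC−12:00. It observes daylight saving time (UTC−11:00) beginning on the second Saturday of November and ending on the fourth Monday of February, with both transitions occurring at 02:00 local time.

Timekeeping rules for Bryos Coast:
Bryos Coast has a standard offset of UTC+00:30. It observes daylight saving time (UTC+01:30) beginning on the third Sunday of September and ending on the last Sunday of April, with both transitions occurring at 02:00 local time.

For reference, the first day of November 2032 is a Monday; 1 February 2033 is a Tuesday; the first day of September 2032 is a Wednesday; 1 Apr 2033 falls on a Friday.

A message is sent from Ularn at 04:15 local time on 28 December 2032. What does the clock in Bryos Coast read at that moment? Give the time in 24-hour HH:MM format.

16:45

1 November 2032 is a Monday, so the first Saturday is November 6 and the second is November 13.
1 February 2033 is a Tuesday, so the first Monday is February 7 and the fourth is February 28.
28 December 2032 lies within the daylight-saving period (13 November 2032 – 28 February 2033), so Ularn is on daylight time, UTC−11:00.
04:15 Ularn + 11h = 15:15 UTC.
1 September 2032 is a Wednesday, so the first Sunday is September 5 and the third is September 19.
1 April 2033 is a Friday, so Sundays fall on 3, 10, 17, 24; the last is April 24.
At the standard offset (UTC+00:30), 15:15 UTC + 0h30m = 15:45 Bryos Coast standard time.
The standard-time date in Bryos Coast, 28 December 2032, falls between 19 September 2032 and 24 April 2033, so daylight saving is in effect and Bryos Coast is at UTC+01:30.
15:15 UTC + 1h30m = 16:45 Bryos Coast.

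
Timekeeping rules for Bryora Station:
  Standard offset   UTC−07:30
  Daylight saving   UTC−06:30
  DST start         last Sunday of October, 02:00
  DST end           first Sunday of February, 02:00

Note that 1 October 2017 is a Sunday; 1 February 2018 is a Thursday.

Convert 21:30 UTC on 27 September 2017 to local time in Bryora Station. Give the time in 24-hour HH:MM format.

14:00

1 October 2017 is a Sunday, so Sundays fall on 1, 8, 15, 22, 29; the last is October 29.
1 February 2018 is a Thursday, so the first Sunday is February 4.
At the standard offset (UTC−07:30), 21:30 UTC − 7h30m = 14:00 Bryora Station standard time.
Daylight saving runs 29 October 2017 – 4 February 2018; the standard-time date in Bryora Station, 27 September 2017, is outside that window, so Bryora Station is on standard time at UTC−07:30.
21:30 UTC − 7h30m = 14:00 local.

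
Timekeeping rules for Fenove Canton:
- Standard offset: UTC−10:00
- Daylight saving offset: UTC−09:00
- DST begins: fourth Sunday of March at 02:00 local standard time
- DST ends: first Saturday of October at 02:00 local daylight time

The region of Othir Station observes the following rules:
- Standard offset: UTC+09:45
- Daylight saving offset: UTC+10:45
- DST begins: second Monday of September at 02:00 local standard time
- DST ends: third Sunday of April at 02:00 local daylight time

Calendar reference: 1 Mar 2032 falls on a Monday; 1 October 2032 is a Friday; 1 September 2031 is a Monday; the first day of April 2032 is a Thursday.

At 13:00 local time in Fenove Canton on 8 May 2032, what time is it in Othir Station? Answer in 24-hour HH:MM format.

07:45

1 March 2032 is a Monday, so the first Sunday is March 7 and the fourth is March 28.
1 October 2032 is a Friday, so the first Saturday is October 2.
Daylight saving runs 28 March – 2 October; 8 May 2032 is inside that window, so Fenove Canton is at UTC−09:00.
13:00 Fenove Canton + 9h = 22:00 UTC.
1 September 2031 is a Monday, so the first Monday is September 1 and the second is September 8.
1 April 2032 is a Thursday, so the first Sunday is April 4 and the third is April 18.
At the standard offset (UTC+09:45), 22:00 UTC + 9h45m = 07:45 Othir Station standard time (rolling into the next day, 9 May 2032).
The standard-time date in Othir Station, 9 May 2032, does not fall between 8 September 2031 and 18 April 2032, so daylight saving is not in effect and Othir Station is at UTC+09:45.
22:00 UTC + 9h45m = 07:45 Othir Station (rolling into the next day, 9 May 2032).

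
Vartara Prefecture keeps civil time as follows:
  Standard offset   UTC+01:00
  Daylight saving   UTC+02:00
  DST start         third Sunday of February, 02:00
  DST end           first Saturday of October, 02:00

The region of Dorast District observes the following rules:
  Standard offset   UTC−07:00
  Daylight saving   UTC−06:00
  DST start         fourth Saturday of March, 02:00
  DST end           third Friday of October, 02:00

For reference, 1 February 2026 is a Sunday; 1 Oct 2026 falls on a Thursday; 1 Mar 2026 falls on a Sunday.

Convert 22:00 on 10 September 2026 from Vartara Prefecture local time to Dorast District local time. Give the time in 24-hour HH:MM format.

14:00

1 February 2026 is a Sunday, so the first Sunday is February 1 and the third is February 15.
1 October 2026 is a Thursday, so the first Saturday is October 3.
10 September 2026 falls between 15 February and 3 October, so daylight saving is in effect and Vartara Prefecture is at UTC+02:00.
22:00 Vartara Prefecture − 2h = 20:00 UTC.
1 March 2026 is a Sunday, so the first Saturday is March 7 and the fourth is March 28.
1 October 2026 is a Thursday, so the first Friday is October 2 and the third is October 16.
At the standard offset (UTC−07:00), 20:00 UTC − 7h = 13:00 Dorast District standard time.
The standard-time date in Dorast District, 10 September 2026, lies within the daylight-saving period (28 March – 16 October), so Dorast District is on daylight time, UTC−06:00.
20:00 UTC − 6h = 14:00 Dorast District.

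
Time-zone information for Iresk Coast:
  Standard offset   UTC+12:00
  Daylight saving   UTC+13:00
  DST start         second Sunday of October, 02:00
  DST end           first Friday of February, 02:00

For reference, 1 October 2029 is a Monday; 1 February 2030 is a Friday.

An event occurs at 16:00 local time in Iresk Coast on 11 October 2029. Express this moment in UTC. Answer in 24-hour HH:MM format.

04:00

1 October 2029 is a Monday, so the first Sunday is October 7 and the second is October 14.
1 February 2030 is a Friday, so the first Friday is February 1.
Daylight saving runs 14 October 2029 – 1 February 2030; 11 October 2029 is outside that window, so Iresk Coast is on standard time at UTC+12:00.
16:00 local − 12h = 04:00 UTC.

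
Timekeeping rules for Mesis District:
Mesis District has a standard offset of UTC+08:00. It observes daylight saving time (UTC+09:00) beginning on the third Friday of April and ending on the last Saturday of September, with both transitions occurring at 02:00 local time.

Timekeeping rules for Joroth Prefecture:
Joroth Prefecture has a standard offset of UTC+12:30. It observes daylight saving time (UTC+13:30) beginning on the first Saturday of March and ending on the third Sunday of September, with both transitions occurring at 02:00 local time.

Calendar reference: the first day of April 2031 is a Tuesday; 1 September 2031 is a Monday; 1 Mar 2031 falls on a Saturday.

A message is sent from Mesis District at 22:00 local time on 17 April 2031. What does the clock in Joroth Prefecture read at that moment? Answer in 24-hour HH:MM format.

03:30

1 April 2031 is a Tuesday, so the first Friday is April 4 and the third is April 18.
1 September 2031 is a Monday, so Saturdays fall on 6, 13, 20, 27; the last is September 27.
17 April 2031 is outside the daylight-saving period (18 April – 27 September), so Mesis District is on standard time, UTC+08:00.
22:00 Mesis District − 8h = 14:00 UTC.
1 March 2031 is a Saturday, so the first Saturday is March 1.
1 September 2031 is a Monday, so the first Sunday is September 7 and the third is September 21.
At the standard offset (UTC+12:30), 14:00 UTC + 12h30m = 02:30 Joroth Prefecture standard time (rolling into the next day, 18 April 2031).
Daylight saving runs 1 March – 21 September; the standard-time date in Joroth Prefecture, 18 April 2031, is inside that window, so Joroth Prefecture is at UTC+13:30.
14:00 UTC + 13h30m = 03:30 Joroth Prefecture (rolling into the next day, 18 April 2031).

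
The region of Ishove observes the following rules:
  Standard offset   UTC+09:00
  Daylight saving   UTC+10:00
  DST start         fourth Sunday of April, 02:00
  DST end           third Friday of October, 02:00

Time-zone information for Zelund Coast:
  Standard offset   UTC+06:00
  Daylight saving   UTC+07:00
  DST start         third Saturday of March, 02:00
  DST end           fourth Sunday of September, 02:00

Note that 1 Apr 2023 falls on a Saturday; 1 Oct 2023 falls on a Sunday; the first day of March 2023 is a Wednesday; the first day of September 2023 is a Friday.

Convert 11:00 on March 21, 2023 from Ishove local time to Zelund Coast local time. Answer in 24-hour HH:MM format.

09:00

1 April 2023 is a Saturday, so the first Sunday is April 2 and the fourth is April 23.
1 October 2023 is a Sunday, so the first Friday is October 6 and the third is October 20.
Daylight saving runs 23 April – 20 October; March 21, 2023 is outside that window, so Ishove is on standard time at UTC+09:00.
11:00 Ishove − 9h = 02:00 UTC.
1 March 2023 is a Wednesday, so the first Saturday is March 4 and the third is March 18.
1 September 2023 is a Friday, so the first Sunday is September 3 and the fourth is September 24.
At the standard offset (UTC+06:00), 02:00 UTC + 6h = 08:00 Zelund Coast standard time.
The standard-time date in Zelund Coast, March 21, 2023, falls between 18 March and 24 September, so daylight saving is in effect and Zelund Coast is at UTC+07:00.
02:00 UTC + 7h = 09:00 Zelund Coast.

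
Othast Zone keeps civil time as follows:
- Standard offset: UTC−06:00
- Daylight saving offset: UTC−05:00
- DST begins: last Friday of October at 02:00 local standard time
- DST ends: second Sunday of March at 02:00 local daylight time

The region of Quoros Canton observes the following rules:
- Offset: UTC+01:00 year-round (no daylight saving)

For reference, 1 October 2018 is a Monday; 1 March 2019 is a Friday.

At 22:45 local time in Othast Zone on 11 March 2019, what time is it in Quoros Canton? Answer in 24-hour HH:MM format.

1 October 2018 is a Monday, so Fridays fall on 5, 12, 19, 26; the last is October 26.
1 March 2019 is a Friday, so the first Sunday is March 3 and the second is March 10.
11 March 2019 is outside the daylight-saving period (26 October 2018 – 10 March 2019), so Othast Zone is on standard time, UTC−06:00.
22:45 Othast Zone + 6h = 04:45 UTC (rolling into the next day, 12 March 2019).
Quoros Canton stays on UTC+01:00 all year.
04:45 UTC + 1h = 05:45 Quoros Canton.

05:45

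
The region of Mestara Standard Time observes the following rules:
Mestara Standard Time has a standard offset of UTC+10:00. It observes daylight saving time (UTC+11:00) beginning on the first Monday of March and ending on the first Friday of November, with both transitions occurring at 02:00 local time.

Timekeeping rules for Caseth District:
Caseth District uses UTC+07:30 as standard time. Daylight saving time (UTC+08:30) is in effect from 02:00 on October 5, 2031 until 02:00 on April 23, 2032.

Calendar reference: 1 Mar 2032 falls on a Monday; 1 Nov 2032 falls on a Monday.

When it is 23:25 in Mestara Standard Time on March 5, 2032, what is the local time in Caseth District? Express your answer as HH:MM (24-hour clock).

20:55

1 March 2032 is a Monday, so the first Monday is March 1.
1 November 2032 is a Monday, so the first Friday is November 5.
March 5, 2032 lies within the daylight-saving period (1 March – 5 November), so Mestara Standard Time is on daylight time, UTC+11:00.
23:25 Mestara Standard Time − 11h = 12:25 UTC.
At the standard offset (UTC+07:30), 12:25 UTC + 7h30m = 19:55 Caseth District standard time.
Daylight saving runs 5 October 2031 – 23 April 2032; the standard-time date in Caseth District, March 5, 2032, is inside that window, so Caseth District is at UTC+08:30.
12:25 UTC + 8h30m = 20:55 Caseth District.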